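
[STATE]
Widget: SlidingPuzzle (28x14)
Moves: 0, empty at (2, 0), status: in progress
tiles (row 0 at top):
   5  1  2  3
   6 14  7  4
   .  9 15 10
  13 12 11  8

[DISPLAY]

┌────┬────┬────┬────┐       
│  5 │  1 │  2 │  3 │       
├────┼────┼────┼────┤       
│  6 │ 14 │  7 │  4 │       
├────┼────┼────┼────┤       
│    │  9 │ 15 │ 10 │       
├────┼────┼────┼────┤       
│ 13 │ 12 │ 11 │  8 │       
└────┴────┴────┴────┘       
Moves: 0                    
                            
                            
                            
                            


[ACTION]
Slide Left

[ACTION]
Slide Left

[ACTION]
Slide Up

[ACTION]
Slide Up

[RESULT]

┌────┬────┬────┬────┐       
│  5 │  1 │  2 │  3 │       
├────┼────┼────┼────┤       
│  6 │ 14 │  7 │  4 │       
├────┼────┼────┼────┤       
│  9 │ 15 │ 11 │ 10 │       
├────┼────┼────┼────┤       
│ 13 │ 12 │    │  8 │       
└────┴────┴────┴────┘       
Moves: 3                    
                            
                            
                            
                            


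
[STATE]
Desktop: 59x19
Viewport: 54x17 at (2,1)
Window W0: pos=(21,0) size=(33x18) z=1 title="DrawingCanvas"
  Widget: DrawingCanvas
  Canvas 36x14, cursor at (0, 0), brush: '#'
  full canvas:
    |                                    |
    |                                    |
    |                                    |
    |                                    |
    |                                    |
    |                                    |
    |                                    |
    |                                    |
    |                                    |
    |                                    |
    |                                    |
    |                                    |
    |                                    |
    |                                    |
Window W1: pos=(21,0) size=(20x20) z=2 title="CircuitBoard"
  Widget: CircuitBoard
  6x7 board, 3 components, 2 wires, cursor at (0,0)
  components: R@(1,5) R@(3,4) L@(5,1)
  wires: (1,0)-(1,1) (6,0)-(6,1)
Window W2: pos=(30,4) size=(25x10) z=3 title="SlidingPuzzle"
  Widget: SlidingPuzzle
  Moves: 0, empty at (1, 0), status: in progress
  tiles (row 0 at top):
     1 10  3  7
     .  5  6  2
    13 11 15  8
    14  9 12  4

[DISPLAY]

                   ┃ CircuitBoard     ┃            ┃  
                   ┠──────────────────┨────────────┨  
                   ┃   0 1 2 3 4 5    ┃            ┃  
                   ┃0  [.]  ┏━━━━━━━━━━━━━━━━━━━━━━━┓ 
                   ┃        ┃ SlidingPuzzle         ┃ 
                   ┃1   · ─ ┠───────────────────────┨ 
                   ┃        ┃┌────┬────┬────┬────┐  ┃ 
                   ┃2       ┃│  1 │ 10 │  3 │  7 │  ┃ 
                   ┃        ┃├────┼────┼────┼────┤  ┃ 
                   ┃3       ┃│    │  5 │  6 │  2 │  ┃ 
                   ┃        ┃├────┼────┼────┼────┤  ┃ 
                   ┃4       ┃│ 13 │ 11 │ 15 │  8 │  ┃ 
                   ┃        ┗━━━━━━━━━━━━━━━━━━━━━━━┛ 
                   ┃5       L         ┃            ┃  
                   ┃                  ┃            ┃  
                   ┃6   · ─ ·         ┃            ┃  
                   ┃Cursor: (0,0)     ┃━━━━━━━━━━━━┛  


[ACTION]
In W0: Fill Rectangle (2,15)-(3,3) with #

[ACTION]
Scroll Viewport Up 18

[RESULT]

                   ┏━━━━━━━━━━━━━━━━━━┓━━━━━━━━━━━━┓  
                   ┃ CircuitBoard     ┃            ┃  
                   ┠──────────────────┨────────────┨  
                   ┃   0 1 2 3 4 5    ┃            ┃  
                   ┃0  [.]  ┏━━━━━━━━━━━━━━━━━━━━━━━┓ 
                   ┃        ┃ SlidingPuzzle         ┃ 
                   ┃1   · ─ ┠───────────────────────┨ 
                   ┃        ┃┌────┬────┬────┬────┐  ┃ 
                   ┃2       ┃│  1 │ 10 │  3 │  7 │  ┃ 
                   ┃        ┃├────┼────┼────┼────┤  ┃ 
                   ┃3       ┃│    │  5 │  6 │  2 │  ┃ 
                   ┃        ┃├────┼────┼────┼────┤  ┃ 
                   ┃4       ┃│ 13 │ 11 │ 15 │  8 │  ┃ 
                   ┃        ┗━━━━━━━━━━━━━━━━━━━━━━━┛ 
                   ┃5       L         ┃            ┃  
                   ┃                  ┃            ┃  
                   ┃6   · ─ ·         ┃            ┃  


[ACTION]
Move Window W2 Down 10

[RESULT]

                   ┏━━━━━━━━━━━━━━━━━━┓━━━━━━━━━━━━┓  
                   ┃ CircuitBoard     ┃            ┃  
                   ┠──────────────────┨────────────┨  
                   ┃   0 1 2 3 4 5    ┃            ┃  
                   ┃0  [.]            ┃            ┃  
                   ┃                  ┃            ┃  
                   ┃1   · ─ ·         ┃            ┃  
                   ┃                  ┃            ┃  
                   ┃2                 ┃            ┃  
                   ┃        ┏━━━━━━━━━━━━━━━━━━━━━━━┓ 
                   ┃3       ┃ SlidingPuzzle         ┃ 
                   ┃        ┠───────────────────────┨ 
                   ┃4       ┃┌────┬────┬────┬────┐  ┃ 
                   ┃        ┃│  1 │ 10 │  3 │  7 │  ┃ 
                   ┃5       ┃├────┼────┼────┼────┤  ┃ 
                   ┃        ┃│    │  5 │  6 │  2 │  ┃ 
                   ┃6   · ─ ┃├────┼────┼────┼────┤  ┃ 


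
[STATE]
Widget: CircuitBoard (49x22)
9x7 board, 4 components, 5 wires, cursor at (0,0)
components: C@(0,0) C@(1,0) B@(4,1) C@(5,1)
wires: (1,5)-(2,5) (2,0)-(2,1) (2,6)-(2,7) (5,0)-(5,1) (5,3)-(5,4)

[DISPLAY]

   0 1 2 3 4 5 6 7 8                             
0  [C]                                           
                                                 
1   C                   ·                        
                        │                        
2   · ─ ·               ·   · ─ ·                
                                                 
3                                                
                                                 
4       B                                        
                                                 
5   · ─ C       · ─ ·                            
                                                 
6                                                
Cursor: (0,0)                                    
                                                 
                                                 
                                                 
                                                 
                                                 
                                                 
                                                 


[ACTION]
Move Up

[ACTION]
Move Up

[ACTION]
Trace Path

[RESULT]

   0 1 2 3 4 5 6 7 8                             
0  [C]                                           
                                                 
1   C                   ·                        
                        │                        
2   · ─ ·               ·   · ─ ·                
                                                 
3                                                
                                                 
4       B                                        
                                                 
5   · ─ C       · ─ ·                            
                                                 
6                                                
Cursor: (0,0)  Trace: C (1 nodes)                
                                                 
                                                 
                                                 
                                                 
                                                 
                                                 
                                                 


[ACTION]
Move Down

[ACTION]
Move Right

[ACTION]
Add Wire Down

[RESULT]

   0 1 2 3 4 5 6 7 8                             
0   C                                            
                                                 
1   C  [.]              ·                        
        │               │                        
2   · ─ ·               ·   · ─ ·                
                                                 
3                                                
                                                 
4       B                                        
                                                 
5   · ─ C       · ─ ·                            
                                                 
6                                                
Cursor: (1,1)  Trace: C (1 nodes)                
                                                 
                                                 
                                                 
                                                 
                                                 
                                                 
                                                 


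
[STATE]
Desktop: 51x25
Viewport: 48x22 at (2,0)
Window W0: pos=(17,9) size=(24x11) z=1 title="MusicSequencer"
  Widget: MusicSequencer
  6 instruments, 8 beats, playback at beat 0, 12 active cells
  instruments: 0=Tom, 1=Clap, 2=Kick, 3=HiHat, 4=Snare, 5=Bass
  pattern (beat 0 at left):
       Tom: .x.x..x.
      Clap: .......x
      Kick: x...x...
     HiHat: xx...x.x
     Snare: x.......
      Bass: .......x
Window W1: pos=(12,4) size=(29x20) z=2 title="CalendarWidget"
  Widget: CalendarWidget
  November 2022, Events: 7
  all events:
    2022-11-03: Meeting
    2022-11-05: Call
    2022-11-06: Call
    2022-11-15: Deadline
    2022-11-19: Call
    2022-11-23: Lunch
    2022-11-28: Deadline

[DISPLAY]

                                                
                                                
                                                
                                                
          ┏━━━━━━━━━━━━━━━━━━━━━━━━━━━┓         
          ┃ CalendarWidget            ┃         
          ┠───────────────────────────┨         
          ┃       November 2022       ┃         
          ┃Mo Tu We Th Fr Sa Su       ┃         
          ┃    1  2  3*  4  5*  6*    ┃         
          ┃ 7  8  9 10 11 12 13       ┃         
          ┃14 15* 16 17 18 19* 20     ┃         
          ┃21 22 23* 24 25 26 27      ┃         
          ┃28* 29 30                  ┃         
          ┃                           ┃         
          ┃                           ┃         
          ┃                           ┃         
          ┃                           ┃         
          ┃                           ┃         
          ┃                           ┃         
          ┃                           ┃         
          ┃                           ┃         


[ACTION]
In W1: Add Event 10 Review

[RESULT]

                                                
                                                
                                                
                                                
          ┏━━━━━━━━━━━━━━━━━━━━━━━━━━━┓         
          ┃ CalendarWidget            ┃         
          ┠───────────────────────────┨         
          ┃       November 2022       ┃         
          ┃Mo Tu We Th Fr Sa Su       ┃         
          ┃    1  2  3*  4  5*  6*    ┃         
          ┃ 7  8  9 10* 11 12 13      ┃         
          ┃14 15* 16 17 18 19* 20     ┃         
          ┃21 22 23* 24 25 26 27      ┃         
          ┃28* 29 30                  ┃         
          ┃                           ┃         
          ┃                           ┃         
          ┃                           ┃         
          ┃                           ┃         
          ┃                           ┃         
          ┃                           ┃         
          ┃                           ┃         
          ┃                           ┃         


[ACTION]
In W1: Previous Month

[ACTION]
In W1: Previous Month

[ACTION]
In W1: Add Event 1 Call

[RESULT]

                                                
                                                
                                                
                                                
          ┏━━━━━━━━━━━━━━━━━━━━━━━━━━━┓         
          ┃ CalendarWidget            ┃         
          ┠───────────────────────────┨         
          ┃       September 2022      ┃         
          ┃Mo Tu We Th Fr Sa Su       ┃         
          ┃          1*  2  3  4      ┃         
          ┃ 5  6  7  8  9 10 11       ┃         
          ┃12 13 14 15 16 17 18       ┃         
          ┃19 20 21 22 23 24 25       ┃         
          ┃26 27 28 29 30             ┃         
          ┃                           ┃         
          ┃                           ┃         
          ┃                           ┃         
          ┃                           ┃         
          ┃                           ┃         
          ┃                           ┃         
          ┃                           ┃         
          ┃                           ┃         


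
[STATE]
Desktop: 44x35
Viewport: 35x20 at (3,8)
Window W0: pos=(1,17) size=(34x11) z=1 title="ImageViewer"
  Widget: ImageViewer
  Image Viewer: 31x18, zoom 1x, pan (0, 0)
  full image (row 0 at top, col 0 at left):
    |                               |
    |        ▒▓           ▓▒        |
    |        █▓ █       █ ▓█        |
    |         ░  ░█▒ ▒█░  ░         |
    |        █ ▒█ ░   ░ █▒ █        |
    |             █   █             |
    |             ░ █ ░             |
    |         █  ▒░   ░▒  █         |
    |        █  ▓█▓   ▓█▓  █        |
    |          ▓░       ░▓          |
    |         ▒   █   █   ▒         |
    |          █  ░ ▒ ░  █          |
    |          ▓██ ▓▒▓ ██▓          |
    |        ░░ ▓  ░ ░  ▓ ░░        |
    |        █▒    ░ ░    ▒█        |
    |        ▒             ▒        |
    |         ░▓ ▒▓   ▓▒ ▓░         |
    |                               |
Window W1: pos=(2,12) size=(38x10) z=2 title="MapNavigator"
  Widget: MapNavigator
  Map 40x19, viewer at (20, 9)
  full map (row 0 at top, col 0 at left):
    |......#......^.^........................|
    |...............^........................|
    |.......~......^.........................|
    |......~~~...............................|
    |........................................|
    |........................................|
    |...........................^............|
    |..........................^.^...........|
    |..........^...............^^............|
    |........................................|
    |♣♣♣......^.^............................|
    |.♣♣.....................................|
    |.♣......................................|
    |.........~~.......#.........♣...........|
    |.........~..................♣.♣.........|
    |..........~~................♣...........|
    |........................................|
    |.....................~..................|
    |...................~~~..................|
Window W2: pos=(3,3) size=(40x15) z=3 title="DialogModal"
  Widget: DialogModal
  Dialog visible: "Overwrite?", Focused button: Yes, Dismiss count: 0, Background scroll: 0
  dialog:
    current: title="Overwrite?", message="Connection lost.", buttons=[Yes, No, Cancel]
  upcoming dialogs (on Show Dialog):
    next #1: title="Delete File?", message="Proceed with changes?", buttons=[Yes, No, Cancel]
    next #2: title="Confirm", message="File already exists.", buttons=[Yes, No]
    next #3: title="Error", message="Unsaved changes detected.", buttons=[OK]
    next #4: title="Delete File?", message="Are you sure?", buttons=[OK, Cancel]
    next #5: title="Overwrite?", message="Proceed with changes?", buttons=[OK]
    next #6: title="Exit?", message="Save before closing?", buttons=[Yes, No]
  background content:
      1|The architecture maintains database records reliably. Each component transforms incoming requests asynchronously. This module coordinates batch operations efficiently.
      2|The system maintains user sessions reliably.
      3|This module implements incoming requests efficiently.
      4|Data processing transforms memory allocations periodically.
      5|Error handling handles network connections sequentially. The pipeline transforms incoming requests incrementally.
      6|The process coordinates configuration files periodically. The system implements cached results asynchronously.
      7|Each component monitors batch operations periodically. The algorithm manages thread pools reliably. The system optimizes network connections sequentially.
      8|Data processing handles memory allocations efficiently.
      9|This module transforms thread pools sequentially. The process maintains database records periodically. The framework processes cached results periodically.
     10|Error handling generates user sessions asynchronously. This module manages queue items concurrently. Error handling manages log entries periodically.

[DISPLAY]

┃This module implements incoming re
┃Data pr┌─────────────────────┐ory 
┃Error h│      Overwrite?     │ con
┃The pro│   Connection lost.  │urat
┃Each co│ [Yes]  No   Cancel  │oper
┃Data pr└─────────────────────┘ all
┃This module transforms thread pool
┃Error handling generates user sess
┃                                  
┗━━━━━━━━━━━━━━━━━━━━━━━━━━━━━━━━━━
..................@................
♣......^.^.........................
♣..................................
━━━━━━━━━━━━━━━━━━━━━━━━━━━━━━━━━━━
       █▓ █       █ ▓█         ┃   
        ░  ░█▒ ▒█░  ░          ┃   
       █ ▒█ ░   ░ █▒ █         ┃   
            █   █              ┃   
            ░ █ ░              ┃   
━━━━━━━━━━━━━━━━━━━━━━━━━━━━━━━┛   


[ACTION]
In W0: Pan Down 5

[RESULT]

┃This module implements incoming re
┃Data pr┌─────────────────────┐ory 
┃Error h│      Overwrite?     │ con
┃The pro│   Connection lost.  │urat
┃Each co│ [Yes]  No   Cancel  │oper
┃Data pr└─────────────────────┘ all
┃This module transforms thread pool
┃Error handling generates user sess
┃                                  
┗━━━━━━━━━━━━━━━━━━━━━━━━━━━━━━━━━━
..................@................
♣......^.^.........................
♣..................................
━━━━━━━━━━━━━━━━━━━━━━━━━━━━━━━━━━━
        █  ▒░   ░▒  █          ┃   
       █  ▓█▓   ▓█▓  █         ┃   
         ▓░       ░▓           ┃   
        ▒   █   █   ▒          ┃   
         █  ░ ▒ ░  █           ┃   
━━━━━━━━━━━━━━━━━━━━━━━━━━━━━━━┛   


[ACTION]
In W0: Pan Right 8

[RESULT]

┃This module implements incoming re
┃Data pr┌─────────────────────┐ory 
┃Error h│      Overwrite?     │ con
┃The pro│   Connection lost.  │urat
┃Each co│ [Yes]  No   Cancel  │oper
┃Data pr└─────────────────────┘ all
┃This module transforms thread pool
┃Error handling generates user sess
┃                                  
┗━━━━━━━━━━━━━━━━━━━━━━━━━━━━━━━━━━
..................@................
♣......^.^.........................
♣..................................
━━━━━━━━━━━━━━━━━━━━━━━━━━━━━━━━━━━
█  ▒░   ░▒  █                  ┃   
  ▓█▓   ▓█▓  █                 ┃   
 ▓░       ░▓                   ┃   
▒   █   █   ▒                  ┃   
 █  ░ ▒ ░  █                   ┃   
━━━━━━━━━━━━━━━━━━━━━━━━━━━━━━━┛   


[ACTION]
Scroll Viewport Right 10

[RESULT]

module implements incoming reques┃ 
pr┌─────────────────────┐ory allo┃ 
 h│      Overwrite?     │ connect┃ 
ro│   Connection lost.  │uration ┃ 
co│ [Yes]  No   Cancel  │operatio┃ 
pr└─────────────────────┘ allocat┃ 
module transforms thread pools se┃ 
 handling generates user sessions┃ 
                                 ┃ 
━━━━━━━━━━━━━━━━━━━━━━━━━━━━━━━━━┛ 
............@.................┃    
.^.^..........................┃    
..............................┃    
━━━━━━━━━━━━━━━━━━━━━━━━━━━━━━┛    
  ░▒  █                  ┃         
  ▓█▓  █                 ┃         
    ░▓                   ┃         
  █   ▒                  ┃         
▒ ░  █                   ┃         
━━━━━━━━━━━━━━━━━━━━━━━━━┛         


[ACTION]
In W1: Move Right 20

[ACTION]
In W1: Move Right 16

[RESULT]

module implements incoming reques┃ 
pr┌─────────────────────┐ory allo┃ 
 h│      Overwrite?     │ connect┃ 
ro│   Connection lost.  │uration ┃ 
co│ [Yes]  No   Cancel  │operatio┃ 
pr└─────────────────────┘ allocat┃ 
module transforms thread pools se┃ 
 handling generates user sessions┃ 
                                 ┃ 
━━━━━━━━━━━━━━━━━━━━━━━━━━━━━━━━━┛ 
............@                 ┃    
.............                 ┃    
.............                 ┃    
━━━━━━━━━━━━━━━━━━━━━━━━━━━━━━┛    
  ░▒  █                  ┃         
  ▓█▓  █                 ┃         
    ░▓                   ┃         
  █   ▒                  ┃         
▒ ░  █                   ┃         
━━━━━━━━━━━━━━━━━━━━━━━━━┛         


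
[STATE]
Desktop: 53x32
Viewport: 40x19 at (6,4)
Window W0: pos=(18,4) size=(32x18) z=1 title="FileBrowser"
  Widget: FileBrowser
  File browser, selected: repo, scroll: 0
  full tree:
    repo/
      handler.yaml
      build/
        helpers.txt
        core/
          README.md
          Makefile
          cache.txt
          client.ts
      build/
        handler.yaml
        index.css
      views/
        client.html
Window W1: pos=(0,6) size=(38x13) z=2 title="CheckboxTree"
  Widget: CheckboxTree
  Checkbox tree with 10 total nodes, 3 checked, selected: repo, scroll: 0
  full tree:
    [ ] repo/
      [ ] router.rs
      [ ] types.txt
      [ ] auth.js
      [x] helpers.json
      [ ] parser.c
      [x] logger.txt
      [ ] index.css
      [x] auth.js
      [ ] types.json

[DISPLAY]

            ┏━━━━━━━━━━━━━━━━━━━━━━━━━━━
            ┃ FileBrowser               
━━━━━━━━━━━━━━━━━━━━━━━━━━━━━━━┓────────
kboxTree                       ┃        
───────────────────────────────┨        
repo/                          ┃        
] router.rs                    ┃        
] types.txt                    ┃        
] auth.js                      ┃        
] helpers.json                 ┃        
] parser.c                     ┃        
] logger.txt                   ┃        
] index.css                    ┃        
] auth.js                      ┃        
━━━━━━━━━━━━━━━━━━━━━━━━━━━━━━━┛        
            ┃                           
            ┃                           
            ┗━━━━━━━━━━━━━━━━━━━━━━━━━━━
                                        


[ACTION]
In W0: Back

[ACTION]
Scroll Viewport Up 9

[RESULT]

                                        
                                        
                                        
                                        
            ┏━━━━━━━━━━━━━━━━━━━━━━━━━━━
            ┃ FileBrowser               
━━━━━━━━━━━━━━━━━━━━━━━━━━━━━━━┓────────
kboxTree                       ┃        
───────────────────────────────┨        
repo/                          ┃        
] router.rs                    ┃        
] types.txt                    ┃        
] auth.js                      ┃        
] helpers.json                 ┃        
] parser.c                     ┃        
] logger.txt                   ┃        
] index.css                    ┃        
] auth.js                      ┃        
━━━━━━━━━━━━━━━━━━━━━━━━━━━━━━━┛        


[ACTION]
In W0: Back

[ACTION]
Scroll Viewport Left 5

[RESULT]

                                        
                                        
                                        
                                        
                 ┏━━━━━━━━━━━━━━━━━━━━━━
                 ┃ FileBrowser          
━━━━━━━━━━━━━━━━━━━━━━━━━━━━━━━━━━━━┓───
 CheckboxTree                       ┃   
────────────────────────────────────┨   
>[-] repo/                          ┃   
   [ ] router.rs                    ┃   
   [ ] types.txt                    ┃   
   [ ] auth.js                      ┃   
   [x] helpers.json                 ┃   
   [ ] parser.c                     ┃   
   [x] logger.txt                   ┃   
   [ ] index.css                    ┃   
   [x] auth.js                      ┃   
━━━━━━━━━━━━━━━━━━━━━━━━━━━━━━━━━━━━┛   


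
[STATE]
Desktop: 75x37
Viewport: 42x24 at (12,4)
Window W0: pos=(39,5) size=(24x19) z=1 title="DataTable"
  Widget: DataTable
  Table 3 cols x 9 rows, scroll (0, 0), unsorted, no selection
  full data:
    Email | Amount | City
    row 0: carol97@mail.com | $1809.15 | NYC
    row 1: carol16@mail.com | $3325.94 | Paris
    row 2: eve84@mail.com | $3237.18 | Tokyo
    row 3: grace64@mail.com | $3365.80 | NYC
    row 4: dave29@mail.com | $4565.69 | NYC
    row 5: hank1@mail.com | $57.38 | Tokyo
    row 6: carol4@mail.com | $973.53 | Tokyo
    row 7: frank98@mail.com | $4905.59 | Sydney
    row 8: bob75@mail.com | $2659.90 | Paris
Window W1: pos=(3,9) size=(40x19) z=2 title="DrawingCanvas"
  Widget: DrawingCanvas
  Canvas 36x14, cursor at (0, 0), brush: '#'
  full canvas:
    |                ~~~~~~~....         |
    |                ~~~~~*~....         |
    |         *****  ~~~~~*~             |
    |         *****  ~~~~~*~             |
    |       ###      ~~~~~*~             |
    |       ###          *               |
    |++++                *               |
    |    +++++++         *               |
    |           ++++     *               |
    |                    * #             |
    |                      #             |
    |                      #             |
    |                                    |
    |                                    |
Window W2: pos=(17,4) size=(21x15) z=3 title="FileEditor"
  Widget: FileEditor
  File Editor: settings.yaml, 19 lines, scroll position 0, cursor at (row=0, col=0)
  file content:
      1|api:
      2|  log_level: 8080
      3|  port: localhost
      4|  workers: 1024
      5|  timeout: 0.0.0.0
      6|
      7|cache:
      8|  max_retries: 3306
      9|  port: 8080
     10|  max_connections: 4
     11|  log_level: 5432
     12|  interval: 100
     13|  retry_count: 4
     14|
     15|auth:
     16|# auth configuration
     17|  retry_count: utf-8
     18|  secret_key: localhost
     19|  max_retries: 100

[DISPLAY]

     ┏━━━━━━━━━━━━━━━━━━━┓                
     ┃ FileEditor        ┃ ┏━━━━━━━━━━━━━━
     ┠───────────────────┨ ┃ DataTable    
     ┃█pi:              ▲┃ ┠──────────────
     ┃  log_level: 8080 █┃ ┃Email         
━━━━━┃  port: localhost ░┃━━━━┓───────────
Canva┃  workers: 1024   ░┃    ┃ol97@mail.c
─────┃  timeout: 0.0.0.0░┃────┨ol16@mail.c
     ┃                  ░┃    ┃84@mail.com
     ┃cache:            ░┃    ┃ce64@mail.c
 ****┃  max_retries: 330░┃    ┃e29@mail.co
 ****┃  port: 8080      ░┃    ┃k1@mail.com
##   ┃  max_connections:░┃    ┃ol4@mail.co
##   ┃  log_level: 5432 ▼┃    ┃nk98@mail.c
     ┗━━━━━━━━━━━━━━━━━━━┛    ┃75@mail.com
+++         *                 ┃           
   ++++     *                 ┃           
            * #               ┃           
              #               ┃           
              #               ┃━━━━━━━━━━━
                              ┃           
                              ┃           
                              ┃           
━━━━━━━━━━━━━━━━━━━━━━━━━━━━━━┛           


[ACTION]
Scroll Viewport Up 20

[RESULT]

                                          
                                          
                                          
                                          
     ┏━━━━━━━━━━━━━━━━━━━┓                
     ┃ FileEditor        ┃ ┏━━━━━━━━━━━━━━
     ┠───────────────────┨ ┃ DataTable    
     ┃█pi:              ▲┃ ┠──────────────
     ┃  log_level: 8080 █┃ ┃Email         
━━━━━┃  port: localhost ░┃━━━━┓───────────
Canva┃  workers: 1024   ░┃    ┃ol97@mail.c
─────┃  timeout: 0.0.0.0░┃────┨ol16@mail.c
     ┃                  ░┃    ┃84@mail.com
     ┃cache:            ░┃    ┃ce64@mail.c
 ****┃  max_retries: 330░┃    ┃e29@mail.co
 ****┃  port: 8080      ░┃    ┃k1@mail.com
##   ┃  max_connections:░┃    ┃ol4@mail.co
##   ┃  log_level: 5432 ▼┃    ┃nk98@mail.c
     ┗━━━━━━━━━━━━━━━━━━━┛    ┃75@mail.com
+++         *                 ┃           
   ++++     *                 ┃           
            * #               ┃           
              #               ┃           
              #               ┃━━━━━━━━━━━


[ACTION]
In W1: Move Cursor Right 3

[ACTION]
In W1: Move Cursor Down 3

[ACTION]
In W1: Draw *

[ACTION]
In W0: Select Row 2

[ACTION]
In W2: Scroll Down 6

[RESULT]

                                          
                                          
                                          
                                          
     ┏━━━━━━━━━━━━━━━━━━━┓                
     ┃ FileEditor        ┃ ┏━━━━━━━━━━━━━━
     ┠───────────────────┨ ┃ DataTable    
     ┃cache:            ▲┃ ┠──────────────
     ┃  max_retries: 330░┃ ┃Email         
━━━━━┃  port: 8080      ░┃━━━━┓───────────
Canva┃  max_connections:░┃    ┃ol97@mail.c
─────┃  log_level: 5432 ░┃────┨ol16@mail.c
     ┃  interval: 100   ░┃    ┃84@mail.com
     ┃  retry_count: 4  ░┃    ┃ce64@mail.c
 ****┃                  █┃    ┃e29@mail.co
 ****┃auth:             ░┃    ┃k1@mail.com
##   ┃# auth configurati░┃    ┃ol4@mail.co
##   ┃  retry_count: utf▼┃    ┃nk98@mail.c
     ┗━━━━━━━━━━━━━━━━━━━┛    ┃75@mail.com
+++         *                 ┃           
   ++++     *                 ┃           
            * #               ┃           
              #               ┃           
              #               ┃━━━━━━━━━━━


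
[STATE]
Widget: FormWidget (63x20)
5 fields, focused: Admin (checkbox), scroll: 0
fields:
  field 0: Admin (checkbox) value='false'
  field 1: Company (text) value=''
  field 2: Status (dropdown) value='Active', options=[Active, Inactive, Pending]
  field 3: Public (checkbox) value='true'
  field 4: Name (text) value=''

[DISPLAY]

> Admin:      [ ]                                              
  Company:    [                                               ]
  Status:     [Active                                        ▼]
  Public:     [x]                                              
  Name:       [                                               ]
                                                               
                                                               
                                                               
                                                               
                                                               
                                                               
                                                               
                                                               
                                                               
                                                               
                                                               
                                                               
                                                               
                                                               
                                                               


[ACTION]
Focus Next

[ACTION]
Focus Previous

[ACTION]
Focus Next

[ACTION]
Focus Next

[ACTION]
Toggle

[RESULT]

  Admin:      [ ]                                              
  Company:    [                                               ]
> Status:     [Active                                        ▼]
  Public:     [x]                                              
  Name:       [                                               ]
                                                               
                                                               
                                                               
                                                               
                                                               
                                                               
                                                               
                                                               
                                                               
                                                               
                                                               
                                                               
                                                               
                                                               
                                                               


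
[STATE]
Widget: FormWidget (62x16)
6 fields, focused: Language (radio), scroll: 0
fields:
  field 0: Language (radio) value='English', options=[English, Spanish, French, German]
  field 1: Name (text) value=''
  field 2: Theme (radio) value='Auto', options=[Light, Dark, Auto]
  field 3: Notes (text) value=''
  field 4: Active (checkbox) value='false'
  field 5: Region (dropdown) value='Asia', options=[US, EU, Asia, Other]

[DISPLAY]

> Language:   (●) English  ( ) Spanish  ( ) French  ( ) German
  Name:       [                                              ]
  Theme:      ( ) Light  ( ) Dark  (●) Auto                   
  Notes:      [                                              ]
  Active:     [ ]                                             
  Region:     [Asia                                         ▼]
                                                              
                                                              
                                                              
                                                              
                                                              
                                                              
                                                              
                                                              
                                                              
                                                              


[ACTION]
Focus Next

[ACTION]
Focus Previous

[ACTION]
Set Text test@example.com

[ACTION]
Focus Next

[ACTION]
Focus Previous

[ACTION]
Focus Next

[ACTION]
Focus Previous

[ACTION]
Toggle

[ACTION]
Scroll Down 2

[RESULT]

  Theme:      ( ) Light  ( ) Dark  (●) Auto                   
  Notes:      [                                              ]
  Active:     [ ]                                             
  Region:     [Asia                                         ▼]
                                                              
                                                              
                                                              
                                                              
                                                              
                                                              
                                                              
                                                              
                                                              
                                                              
                                                              
                                                              
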